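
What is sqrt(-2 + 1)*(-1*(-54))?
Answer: 54*I ≈ 54.0*I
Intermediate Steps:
sqrt(-2 + 1)*(-1*(-54)) = sqrt(-1)*54 = I*54 = 54*I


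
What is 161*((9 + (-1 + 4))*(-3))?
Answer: -5796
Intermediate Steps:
161*((9 + (-1 + 4))*(-3)) = 161*((9 + 3)*(-3)) = 161*(12*(-3)) = 161*(-36) = -5796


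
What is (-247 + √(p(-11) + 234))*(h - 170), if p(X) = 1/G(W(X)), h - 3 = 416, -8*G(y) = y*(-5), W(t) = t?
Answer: -61503 + 249*√707410/55 ≈ -57695.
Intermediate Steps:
G(y) = 5*y/8 (G(y) = -y*(-5)/8 = -(-5)*y/8 = 5*y/8)
h = 419 (h = 3 + 416 = 419)
p(X) = 8/(5*X) (p(X) = 1/(5*X/8) = 8/(5*X))
(-247 + √(p(-11) + 234))*(h - 170) = (-247 + √((8/5)/(-11) + 234))*(419 - 170) = (-247 + √((8/5)*(-1/11) + 234))*249 = (-247 + √(-8/55 + 234))*249 = (-247 + √(12862/55))*249 = (-247 + √707410/55)*249 = -61503 + 249*√707410/55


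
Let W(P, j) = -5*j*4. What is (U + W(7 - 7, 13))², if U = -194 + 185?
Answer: 72361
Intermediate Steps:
U = -9
W(P, j) = -20*j
(U + W(7 - 7, 13))² = (-9 - 20*13)² = (-9 - 260)² = (-269)² = 72361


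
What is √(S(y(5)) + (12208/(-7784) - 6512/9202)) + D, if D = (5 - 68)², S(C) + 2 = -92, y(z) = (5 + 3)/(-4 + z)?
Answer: 3969 + 2*I*√9844466676113/639539 ≈ 3969.0 + 9.812*I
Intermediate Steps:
y(z) = 8/(-4 + z)
S(C) = -94 (S(C) = -2 - 92 = -94)
D = 3969 (D = (-63)² = 3969)
√(S(y(5)) + (12208/(-7784) - 6512/9202)) + D = √(-94 + (12208/(-7784) - 6512/9202)) + 3969 = √(-94 + (12208*(-1/7784) - 6512*1/9202)) + 3969 = √(-94 + (-218/139 - 3256/4601)) + 3969 = √(-94 - 1455602/639539) + 3969 = √(-61572268/639539) + 3969 = 2*I*√9844466676113/639539 + 3969 = 3969 + 2*I*√9844466676113/639539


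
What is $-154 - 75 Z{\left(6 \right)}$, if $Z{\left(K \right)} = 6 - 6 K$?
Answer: $2096$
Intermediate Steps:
$Z{\left(K \right)} = 6 - 6 K$
$-154 - 75 Z{\left(6 \right)} = -154 - 75 \left(6 - 36\right) = -154 - -2250 = -154 + 2250 = 2096$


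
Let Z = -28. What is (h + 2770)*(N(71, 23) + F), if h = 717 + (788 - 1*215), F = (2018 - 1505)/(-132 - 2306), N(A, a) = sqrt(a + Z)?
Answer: -1041390/1219 + 4060*I*sqrt(5) ≈ -854.3 + 9078.4*I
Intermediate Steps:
N(A, a) = sqrt(-28 + a) (N(A, a) = sqrt(a - 28) = sqrt(-28 + a))
F = -513/2438 (F = 513/(-2438) = 513*(-1/2438) = -513/2438 ≈ -0.21042)
h = 1290 (h = 717 + (788 - 215) = 717 + 573 = 1290)
(h + 2770)*(N(71, 23) + F) = (1290 + 2770)*(sqrt(-28 + 23) - 513/2438) = 4060*(sqrt(-5) - 513/2438) = 4060*(I*sqrt(5) - 513/2438) = 4060*(-513/2438 + I*sqrt(5)) = -1041390/1219 + 4060*I*sqrt(5)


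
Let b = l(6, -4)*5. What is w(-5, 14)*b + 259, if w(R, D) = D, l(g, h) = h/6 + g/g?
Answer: 847/3 ≈ 282.33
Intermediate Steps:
l(g, h) = 1 + h/6 (l(g, h) = h*(⅙) + 1 = h/6 + 1 = 1 + h/6)
b = 5/3 (b = (1 + (⅙)*(-4))*5 = (1 - ⅔)*5 = (⅓)*5 = 5/3 ≈ 1.6667)
w(-5, 14)*b + 259 = 14*(5/3) + 259 = 70/3 + 259 = 847/3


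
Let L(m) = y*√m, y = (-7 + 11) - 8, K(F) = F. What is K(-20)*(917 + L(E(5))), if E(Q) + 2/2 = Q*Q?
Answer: -18340 + 160*√6 ≈ -17948.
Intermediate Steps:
y = -4 (y = 4 - 8 = -4)
E(Q) = -1 + Q² (E(Q) = -1 + Q*Q = -1 + Q²)
L(m) = -4*√m
K(-20)*(917 + L(E(5))) = -20*(917 - 4*√(-1 + 5²)) = -20*(917 - 4*√(-1 + 25)) = -20*(917 - 8*√6) = -18340 + 160*√6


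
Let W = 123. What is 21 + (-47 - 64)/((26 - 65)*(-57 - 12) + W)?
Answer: 19661/938 ≈ 20.961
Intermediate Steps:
21 + (-47 - 64)/((26 - 65)*(-57 - 12) + W) = 21 + (-47 - 64)/((26 - 65)*(-57 - 12) + 123) = 21 - 111/(-39*(-69) + 123) = 21 - 111/(2691 + 123) = 21 - 111/2814 = 21 - 111*1/2814 = 21 - 37/938 = 19661/938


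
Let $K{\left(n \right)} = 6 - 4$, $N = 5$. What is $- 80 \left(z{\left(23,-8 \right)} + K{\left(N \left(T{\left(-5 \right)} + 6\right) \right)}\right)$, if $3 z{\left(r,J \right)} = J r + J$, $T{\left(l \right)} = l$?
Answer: $4960$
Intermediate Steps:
$z{\left(r,J \right)} = \frac{J}{3} + \frac{J r}{3}$ ($z{\left(r,J \right)} = \frac{J r + J}{3} = \frac{J + J r}{3} = \frac{J}{3} + \frac{J r}{3}$)
$K{\left(n \right)} = 2$ ($K{\left(n \right)} = 6 - 4 = 2$)
$- 80 \left(z{\left(23,-8 \right)} + K{\left(N \left(T{\left(-5 \right)} + 6\right) \right)}\right) = - 80 \left(\frac{1}{3} \left(-8\right) \left(1 + 23\right) + 2\right) = - 80 \left(\frac{1}{3} \left(-8\right) 24 + 2\right) = - 80 \left(-64 + 2\right) = \left(-80\right) \left(-62\right) = 4960$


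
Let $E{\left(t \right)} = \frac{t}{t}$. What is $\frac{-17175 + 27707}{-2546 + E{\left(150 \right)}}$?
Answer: $- \frac{10532}{2545} \approx -4.1383$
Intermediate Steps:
$E{\left(t \right)} = 1$
$\frac{-17175 + 27707}{-2546 + E{\left(150 \right)}} = \frac{-17175 + 27707}{-2546 + 1} = \frac{10532}{-2545} = 10532 \left(- \frac{1}{2545}\right) = - \frac{10532}{2545}$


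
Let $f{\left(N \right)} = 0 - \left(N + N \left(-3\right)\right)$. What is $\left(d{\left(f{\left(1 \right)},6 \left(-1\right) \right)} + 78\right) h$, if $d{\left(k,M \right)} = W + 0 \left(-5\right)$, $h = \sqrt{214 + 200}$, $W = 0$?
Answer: $234 \sqrt{46} \approx 1587.1$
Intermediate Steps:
$h = 3 \sqrt{46}$ ($h = \sqrt{414} = 3 \sqrt{46} \approx 20.347$)
$f{\left(N \right)} = 2 N$ ($f{\left(N \right)} = 0 - \left(N - 3 N\right) = 0 - - 2 N = 0 + 2 N = 2 N$)
$d{\left(k,M \right)} = 0$ ($d{\left(k,M \right)} = 0 + 0 \left(-5\right) = 0 + 0 = 0$)
$\left(d{\left(f{\left(1 \right)},6 \left(-1\right) \right)} + 78\right) h = \left(0 + 78\right) 3 \sqrt{46} = 78 \cdot 3 \sqrt{46} = 234 \sqrt{46}$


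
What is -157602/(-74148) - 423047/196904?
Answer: -27968729/1216669816 ≈ -0.022988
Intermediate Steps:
-157602/(-74148) - 423047/196904 = -157602*(-1/74148) - 423047*1/196904 = 26267/12358 - 423047/196904 = -27968729/1216669816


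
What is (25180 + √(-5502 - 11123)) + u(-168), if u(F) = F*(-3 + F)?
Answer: 53908 + 5*I*√665 ≈ 53908.0 + 128.94*I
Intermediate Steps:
(25180 + √(-5502 - 11123)) + u(-168) = (25180 + √(-5502 - 11123)) - 168*(-3 - 168) = (25180 + √(-16625)) - 168*(-171) = (25180 + 5*I*√665) + 28728 = 53908 + 5*I*√665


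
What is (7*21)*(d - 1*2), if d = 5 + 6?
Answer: 1323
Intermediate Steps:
d = 11
(7*21)*(d - 1*2) = (7*21)*(11 - 1*2) = 147*(11 - 2) = 147*9 = 1323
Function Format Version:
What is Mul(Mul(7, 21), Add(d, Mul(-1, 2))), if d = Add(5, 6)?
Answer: 1323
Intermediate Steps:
d = 11
Mul(Mul(7, 21), Add(d, Mul(-1, 2))) = Mul(Mul(7, 21), Add(11, Mul(-1, 2))) = Mul(147, Add(11, -2)) = Mul(147, 9) = 1323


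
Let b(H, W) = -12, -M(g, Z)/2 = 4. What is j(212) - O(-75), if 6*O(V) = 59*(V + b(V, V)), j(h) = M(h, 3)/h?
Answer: 90679/106 ≈ 855.46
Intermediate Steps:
M(g, Z) = -8 (M(g, Z) = -2*4 = -8)
j(h) = -8/h
O(V) = -118 + 59*V/6 (O(V) = (59*(V - 12))/6 = (59*(-12 + V))/6 = (-708 + 59*V)/6 = -118 + 59*V/6)
j(212) - O(-75) = -8/212 - (-118 + (59/6)*(-75)) = -8*1/212 - (-118 - 1475/2) = -2/53 - 1*(-1711/2) = -2/53 + 1711/2 = 90679/106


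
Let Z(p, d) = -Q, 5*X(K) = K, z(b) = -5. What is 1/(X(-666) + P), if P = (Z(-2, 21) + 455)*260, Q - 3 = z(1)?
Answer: 5/593434 ≈ 8.4255e-6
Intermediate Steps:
X(K) = K/5
Q = -2 (Q = 3 - 5 = -2)
Z(p, d) = 2 (Z(p, d) = -1*(-2) = 2)
P = 118820 (P = (2 + 455)*260 = 457*260 = 118820)
1/(X(-666) + P) = 1/((⅕)*(-666) + 118820) = 1/(-666/5 + 118820) = 1/(593434/5) = 5/593434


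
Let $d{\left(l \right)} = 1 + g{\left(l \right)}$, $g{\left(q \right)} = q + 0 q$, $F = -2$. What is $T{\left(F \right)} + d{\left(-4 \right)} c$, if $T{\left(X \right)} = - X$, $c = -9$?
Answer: $29$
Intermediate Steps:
$g{\left(q \right)} = q$ ($g{\left(q \right)} = q + 0 = q$)
$d{\left(l \right)} = 1 + l$
$T{\left(F \right)} + d{\left(-4 \right)} c = \left(-1\right) \left(-2\right) + \left(1 - 4\right) \left(-9\right) = 2 - -27 = 2 + 27 = 29$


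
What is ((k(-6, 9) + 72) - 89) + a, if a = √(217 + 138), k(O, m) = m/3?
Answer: -14 + √355 ≈ 4.8414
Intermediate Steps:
k(O, m) = m/3 (k(O, m) = m*(⅓) = m/3)
a = √355 ≈ 18.841
((k(-6, 9) + 72) - 89) + a = (((⅓)*9 + 72) - 89) + √355 = ((3 + 72) - 89) + √355 = (75 - 89) + √355 = -14 + √355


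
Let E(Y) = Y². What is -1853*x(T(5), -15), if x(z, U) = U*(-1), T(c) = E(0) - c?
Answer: -27795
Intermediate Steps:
T(c) = -c (T(c) = 0² - c = 0 - c = -c)
x(z, U) = -U
-1853*x(T(5), -15) = -(-1853)*(-15) = -1853*15 = -27795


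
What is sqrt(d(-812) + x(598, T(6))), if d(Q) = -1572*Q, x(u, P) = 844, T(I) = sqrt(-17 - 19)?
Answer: 2*sqrt(319327) ≈ 1130.2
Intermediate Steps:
T(I) = 6*I (T(I) = sqrt(-36) = 6*I)
sqrt(d(-812) + x(598, T(6))) = sqrt(-1572*(-812) + 844) = sqrt(1276464 + 844) = sqrt(1277308) = 2*sqrt(319327)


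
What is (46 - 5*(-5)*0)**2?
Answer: 2116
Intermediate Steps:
(46 - 5*(-5)*0)**2 = (46 + 25*0)**2 = (46 + 0)**2 = 46**2 = 2116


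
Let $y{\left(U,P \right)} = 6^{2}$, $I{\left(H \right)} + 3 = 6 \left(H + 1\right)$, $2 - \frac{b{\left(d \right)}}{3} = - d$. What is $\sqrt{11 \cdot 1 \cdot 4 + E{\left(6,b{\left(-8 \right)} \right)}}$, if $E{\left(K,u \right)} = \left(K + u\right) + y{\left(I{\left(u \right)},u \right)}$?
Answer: $2 \sqrt{17} \approx 8.2462$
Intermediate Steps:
$b{\left(d \right)} = 6 + 3 d$ ($b{\left(d \right)} = 6 - 3 \left(- d\right) = 6 + 3 d$)
$I{\left(H \right)} = 3 + 6 H$ ($I{\left(H \right)} = -3 + 6 \left(H + 1\right) = -3 + 6 \left(1 + H\right) = -3 + \left(6 + 6 H\right) = 3 + 6 H$)
$y{\left(U,P \right)} = 36$
$E{\left(K,u \right)} = 36 + K + u$ ($E{\left(K,u \right)} = \left(K + u\right) + 36 = 36 + K + u$)
$\sqrt{11 \cdot 1 \cdot 4 + E{\left(6,b{\left(-8 \right)} \right)}} = \sqrt{11 \cdot 1 \cdot 4 + \left(36 + 6 + \left(6 + 3 \left(-8\right)\right)\right)} = \sqrt{11 \cdot 4 + \left(36 + 6 + \left(6 - 24\right)\right)} = \sqrt{44 + \left(36 + 6 - 18\right)} = \sqrt{44 + 24} = \sqrt{68} = 2 \sqrt{17}$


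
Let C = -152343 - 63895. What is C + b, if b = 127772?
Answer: -88466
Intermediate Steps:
C = -216238
C + b = -216238 + 127772 = -88466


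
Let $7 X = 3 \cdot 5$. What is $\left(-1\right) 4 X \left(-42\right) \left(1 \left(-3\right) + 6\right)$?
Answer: $1080$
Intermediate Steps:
$X = \frac{15}{7}$ ($X = \frac{3 \cdot 5}{7} = \frac{1}{7} \cdot 15 = \frac{15}{7} \approx 2.1429$)
$\left(-1\right) 4 X \left(-42\right) \left(1 \left(-3\right) + 6\right) = \left(-1\right) 4 \cdot \frac{15}{7} \left(-42\right) \left(1 \left(-3\right) + 6\right) = \left(-4\right) \frac{15}{7} \left(-42\right) \left(-3 + 6\right) = \left(- \frac{60}{7}\right) \left(-42\right) 3 = 360 \cdot 3 = 1080$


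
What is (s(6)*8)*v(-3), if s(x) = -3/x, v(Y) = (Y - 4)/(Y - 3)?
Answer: -14/3 ≈ -4.6667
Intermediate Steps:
v(Y) = (-4 + Y)/(-3 + Y)
(s(6)*8)*v(-3) = (-3/6*8)*((-4 - 3)/(-3 - 3)) = (-3*1/6*8)*(-7/(-6)) = (-1/2*8)*(-1/6*(-7)) = -4*7/6 = -14/3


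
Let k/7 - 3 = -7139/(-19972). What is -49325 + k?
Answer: -984649515/19972 ≈ -49302.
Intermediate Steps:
k = 469385/19972 (k = 21 + 7*(-7139/(-19972)) = 21 + 7*(-7139*(-1/19972)) = 21 + 7*(7139/19972) = 21 + 49973/19972 = 469385/19972 ≈ 23.502)
-49325 + k = -49325 + 469385/19972 = -984649515/19972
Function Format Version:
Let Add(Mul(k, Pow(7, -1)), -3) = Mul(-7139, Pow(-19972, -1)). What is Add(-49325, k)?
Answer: Rational(-984649515, 19972) ≈ -49302.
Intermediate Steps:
k = Rational(469385, 19972) (k = Add(21, Mul(7, Mul(-7139, Pow(-19972, -1)))) = Add(21, Mul(7, Mul(-7139, Rational(-1, 19972)))) = Add(21, Mul(7, Rational(7139, 19972))) = Add(21, Rational(49973, 19972)) = Rational(469385, 19972) ≈ 23.502)
Add(-49325, k) = Add(-49325, Rational(469385, 19972)) = Rational(-984649515, 19972)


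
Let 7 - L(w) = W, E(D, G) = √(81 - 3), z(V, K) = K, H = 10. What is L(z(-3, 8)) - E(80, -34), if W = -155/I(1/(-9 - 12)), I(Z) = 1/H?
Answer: 1557 - √78 ≈ 1548.2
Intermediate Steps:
E(D, G) = √78
I(Z) = ⅒ (I(Z) = 1/10 = ⅒)
W = -1550 (W = -155/⅒ = -155*10 = -1550)
L(w) = 1557 (L(w) = 7 - 1*(-1550) = 7 + 1550 = 1557)
L(z(-3, 8)) - E(80, -34) = 1557 - √78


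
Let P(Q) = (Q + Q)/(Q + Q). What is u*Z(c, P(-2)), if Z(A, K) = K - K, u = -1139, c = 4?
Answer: 0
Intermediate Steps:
P(Q) = 1 (P(Q) = (2*Q)/((2*Q)) = (2*Q)*(1/(2*Q)) = 1)
Z(A, K) = 0
u*Z(c, P(-2)) = -1139*0 = 0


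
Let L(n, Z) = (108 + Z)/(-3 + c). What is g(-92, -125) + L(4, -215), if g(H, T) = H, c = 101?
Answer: -9123/98 ≈ -93.092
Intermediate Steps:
L(n, Z) = 54/49 + Z/98 (L(n, Z) = (108 + Z)/(-3 + 101) = (108 + Z)/98 = (108 + Z)*(1/98) = 54/49 + Z/98)
g(-92, -125) + L(4, -215) = -92 + (54/49 + (1/98)*(-215)) = -92 + (54/49 - 215/98) = -92 - 107/98 = -9123/98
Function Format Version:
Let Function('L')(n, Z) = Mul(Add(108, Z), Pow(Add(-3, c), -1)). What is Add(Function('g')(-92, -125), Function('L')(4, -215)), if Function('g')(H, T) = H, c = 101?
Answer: Rational(-9123, 98) ≈ -93.092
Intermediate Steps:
Function('L')(n, Z) = Add(Rational(54, 49), Mul(Rational(1, 98), Z)) (Function('L')(n, Z) = Mul(Add(108, Z), Pow(Add(-3, 101), -1)) = Mul(Add(108, Z), Pow(98, -1)) = Mul(Add(108, Z), Rational(1, 98)) = Add(Rational(54, 49), Mul(Rational(1, 98), Z)))
Add(Function('g')(-92, -125), Function('L')(4, -215)) = Add(-92, Add(Rational(54, 49), Mul(Rational(1, 98), -215))) = Add(-92, Add(Rational(54, 49), Rational(-215, 98))) = Add(-92, Rational(-107, 98)) = Rational(-9123, 98)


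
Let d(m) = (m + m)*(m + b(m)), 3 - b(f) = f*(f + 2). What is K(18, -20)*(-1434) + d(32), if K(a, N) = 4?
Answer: -73128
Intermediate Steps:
b(f) = 3 - f*(2 + f) (b(f) = 3 - f*(f + 2) = 3 - f*(2 + f))
d(m) = 2*m*(3 - m - m²) (d(m) = (m + m)*(m + (3 - m² - 2*m)) = (2*m)*(3 - m - m²) = 2*m*(3 - m - m²))
K(18, -20)*(-1434) + d(32) = 4*(-1434) + 2*32*(3 - 1*32 - 1*32²) = -5736 + 2*32*(3 - 32 - 1*1024) = -5736 + 2*32*(3 - 32 - 1024) = -5736 + 2*32*(-1053) = -5736 - 67392 = -73128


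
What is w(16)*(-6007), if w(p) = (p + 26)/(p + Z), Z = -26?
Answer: 126147/5 ≈ 25229.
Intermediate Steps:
w(p) = (26 + p)/(-26 + p) (w(p) = (p + 26)/(p - 26) = (26 + p)/(-26 + p))
w(16)*(-6007) = ((26 + 16)/(-26 + 16))*(-6007) = (42/(-10))*(-6007) = -1/10*42*(-6007) = -21/5*(-6007) = 126147/5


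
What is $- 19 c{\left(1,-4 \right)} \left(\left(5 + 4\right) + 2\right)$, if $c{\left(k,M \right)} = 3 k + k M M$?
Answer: $-3971$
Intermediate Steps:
$c{\left(k,M \right)} = 3 k + k M^{2}$ ($c{\left(k,M \right)} = 3 k + M k M = 3 k + k M^{2}$)
$- 19 c{\left(1,-4 \right)} \left(\left(5 + 4\right) + 2\right) = - 19 \cdot 1 \left(3 + \left(-4\right)^{2}\right) \left(\left(5 + 4\right) + 2\right) = - 19 \cdot 1 \left(3 + 16\right) \left(9 + 2\right) = - 19 \cdot 1 \cdot 19 \cdot 11 = \left(-19\right) 19 \cdot 11 = \left(-361\right) 11 = -3971$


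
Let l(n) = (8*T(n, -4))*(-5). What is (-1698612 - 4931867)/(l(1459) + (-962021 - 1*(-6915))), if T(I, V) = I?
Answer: 6630479/1013466 ≈ 6.5424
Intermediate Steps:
l(n) = -40*n (l(n) = (8*n)*(-5) = -40*n)
(-1698612 - 4931867)/(l(1459) + (-962021 - 1*(-6915))) = (-1698612 - 4931867)/(-40*1459 + (-962021 - 1*(-6915))) = -6630479/(-58360 + (-962021 + 6915)) = -6630479/(-58360 - 955106) = -6630479/(-1013466) = -6630479*(-1/1013466) = 6630479/1013466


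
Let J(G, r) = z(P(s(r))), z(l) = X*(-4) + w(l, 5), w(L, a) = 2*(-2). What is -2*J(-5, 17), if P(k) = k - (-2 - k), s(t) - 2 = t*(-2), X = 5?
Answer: 48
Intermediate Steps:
s(t) = 2 - 2*t (s(t) = 2 + t*(-2) = 2 - 2*t)
P(k) = 2 + 2*k (P(k) = k + (2 + k) = 2 + 2*k)
w(L, a) = -4
z(l) = -24 (z(l) = 5*(-4) - 4 = -20 - 4 = -24)
J(G, r) = -24
-2*J(-5, 17) = -2*(-24) = 48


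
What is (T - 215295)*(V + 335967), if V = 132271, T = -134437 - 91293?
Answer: -206504663950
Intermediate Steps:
T = -225730
(T - 215295)*(V + 335967) = (-225730 - 215295)*(132271 + 335967) = -441025*468238 = -206504663950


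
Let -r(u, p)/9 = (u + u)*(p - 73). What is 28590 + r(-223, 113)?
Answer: 189150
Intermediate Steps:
r(u, p) = -18*u*(-73 + p) (r(u, p) = -9*(u + u)*(p - 73) = -9*2*u*(-73 + p) = -18*u*(-73 + p))
28590 + r(-223, 113) = 28590 + 18*(-223)*(73 - 1*113) = 28590 + 18*(-223)*(73 - 113) = 28590 + 18*(-223)*(-40) = 28590 + 160560 = 189150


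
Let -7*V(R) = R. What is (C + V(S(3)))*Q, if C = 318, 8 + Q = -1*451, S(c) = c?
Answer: -1020357/7 ≈ -1.4577e+5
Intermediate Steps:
Q = -459 (Q = -8 - 1*451 = -8 - 451 = -459)
V(R) = -R/7
(C + V(S(3)))*Q = (318 - ⅐*3)*(-459) = (318 - 3/7)*(-459) = (2223/7)*(-459) = -1020357/7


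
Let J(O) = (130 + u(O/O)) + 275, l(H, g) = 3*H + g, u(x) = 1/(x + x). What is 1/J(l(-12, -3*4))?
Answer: 2/811 ≈ 0.0024661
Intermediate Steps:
u(x) = 1/(2*x)
l(H, g) = g + 3*H
J(O) = 811/2 (J(O) = (130 + 1/(2*((O/O)))) + 275 = (130 + (1/2)/1) + 275 = (130 + (1/2)*1) + 275 = (130 + 1/2) + 275 = 261/2 + 275 = 811/2)
1/J(l(-12, -3*4)) = 1/(811/2) = 2/811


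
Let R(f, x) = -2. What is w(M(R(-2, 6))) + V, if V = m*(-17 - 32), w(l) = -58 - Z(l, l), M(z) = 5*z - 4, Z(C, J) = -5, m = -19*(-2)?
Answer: -1915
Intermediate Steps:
m = 38
M(z) = -4 + 5*z
w(l) = -53 (w(l) = -58 - 1*(-5) = -58 + 5 = -53)
V = -1862 (V = 38*(-17 - 32) = 38*(-49) = -1862)
w(M(R(-2, 6))) + V = -53 - 1862 = -1915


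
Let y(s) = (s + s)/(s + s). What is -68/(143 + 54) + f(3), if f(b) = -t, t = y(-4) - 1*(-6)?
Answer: -1447/197 ≈ -7.3452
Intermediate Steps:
y(s) = 1 (y(s) = (2*s)/((2*s)) = (2*s)*(1/(2*s)) = 1)
t = 7 (t = 1 - 1*(-6) = 1 + 6 = 7)
f(b) = -7 (f(b) = -1*7 = -7)
-68/(143 + 54) + f(3) = -68/(143 + 54) - 7 = -68/197 - 7 = -1447/197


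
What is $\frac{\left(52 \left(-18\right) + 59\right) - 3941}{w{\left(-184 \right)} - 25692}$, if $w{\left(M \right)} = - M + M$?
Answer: $\frac{803}{4282} \approx 0.18753$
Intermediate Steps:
$w{\left(M \right)} = 0$
$\frac{\left(52 \left(-18\right) + 59\right) - 3941}{w{\left(-184 \right)} - 25692} = \frac{\left(52 \left(-18\right) + 59\right) - 3941}{0 - 25692} = \frac{\left(-936 + 59\right) - 3941}{-25692} = \left(-877 - 3941\right) \left(- \frac{1}{25692}\right) = \left(-4818\right) \left(- \frac{1}{25692}\right) = \frac{803}{4282}$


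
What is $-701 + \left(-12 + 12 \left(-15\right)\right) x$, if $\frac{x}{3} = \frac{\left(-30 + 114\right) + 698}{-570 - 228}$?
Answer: $- \frac{18161}{133} \approx -136.55$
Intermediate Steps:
$x = - \frac{391}{133}$ ($x = 3 \frac{\left(-30 + 114\right) + 698}{-570 - 228} = 3 \frac{84 + 698}{-798} = 3 \cdot 782 \left(- \frac{1}{798}\right) = 3 \left(- \frac{391}{399}\right) = - \frac{391}{133} \approx -2.9398$)
$-701 + \left(-12 + 12 \left(-15\right)\right) x = -701 + \left(-12 + 12 \left(-15\right)\right) \left(- \frac{391}{133}\right) = -701 + \left(-12 - 180\right) \left(- \frac{391}{133}\right) = -701 - - \frac{75072}{133} = -701 + \frac{75072}{133} = - \frac{18161}{133}$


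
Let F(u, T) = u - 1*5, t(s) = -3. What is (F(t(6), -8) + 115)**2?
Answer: 11449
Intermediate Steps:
F(u, T) = -5 + u (F(u, T) = u - 5 = -5 + u)
(F(t(6), -8) + 115)**2 = ((-5 - 3) + 115)**2 = (-8 + 115)**2 = 107**2 = 11449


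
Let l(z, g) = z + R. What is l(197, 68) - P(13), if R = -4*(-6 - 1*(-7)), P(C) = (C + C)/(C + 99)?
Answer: 10795/56 ≈ 192.77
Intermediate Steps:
P(C) = 2*C/(99 + C) (P(C) = (2*C)/(99 + C) = 2*C/(99 + C))
R = -4 (R = -4*(-6 + 7) = -4*1 = -4)
l(z, g) = -4 + z (l(z, g) = z - 4 = -4 + z)
l(197, 68) - P(13) = (-4 + 197) - 2*13/(99 + 13) = 193 - 2*13/112 = 193 - 1*13/56 = 193 - 13/56 = 10795/56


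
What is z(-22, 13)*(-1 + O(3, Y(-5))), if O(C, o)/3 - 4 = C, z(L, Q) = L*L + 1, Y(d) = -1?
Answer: 9700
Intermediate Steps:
z(L, Q) = 1 + L² (z(L, Q) = L² + 1 = 1 + L²)
O(C, o) = 12 + 3*C
z(-22, 13)*(-1 + O(3, Y(-5))) = (1 + (-22)²)*(-1 + (12 + 3*3)) = (1 + 484)*(-1 + (12 + 9)) = 485*(-1 + 21) = 485*20 = 9700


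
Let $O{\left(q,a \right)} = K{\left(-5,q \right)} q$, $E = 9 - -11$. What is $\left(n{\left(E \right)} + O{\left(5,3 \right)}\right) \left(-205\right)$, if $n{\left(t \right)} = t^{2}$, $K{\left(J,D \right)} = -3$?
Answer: $-78925$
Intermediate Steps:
$E = 20$ ($E = 9 + 11 = 20$)
$O{\left(q,a \right)} = - 3 q$
$\left(n{\left(E \right)} + O{\left(5,3 \right)}\right) \left(-205\right) = \left(20^{2} - 15\right) \left(-205\right) = \left(400 - 15\right) \left(-205\right) = 385 \left(-205\right) = -78925$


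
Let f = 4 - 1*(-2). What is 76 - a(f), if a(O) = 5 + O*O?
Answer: 35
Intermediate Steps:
f = 6 (f = 4 + 2 = 6)
a(O) = 5 + O²
76 - a(f) = 76 - (5 + 6²) = 76 - (5 + 36) = 76 - 1*41 = 76 - 41 = 35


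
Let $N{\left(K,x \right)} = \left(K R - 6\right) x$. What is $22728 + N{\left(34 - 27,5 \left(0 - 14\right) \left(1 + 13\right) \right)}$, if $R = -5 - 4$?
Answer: $90348$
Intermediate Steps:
$R = -9$ ($R = -5 - 4 = -9$)
$N{\left(K,x \right)} = x \left(-6 - 9 K\right)$ ($N{\left(K,x \right)} = \left(K \left(-9\right) - 6\right) x = \left(- 9 K - 6\right) x = \left(-6 - 9 K\right) x = x \left(-6 - 9 K\right)$)
$22728 + N{\left(34 - 27,5 \left(0 - 14\right) \left(1 + 13\right) \right)} = 22728 + 3 \cdot 5 \left(0 - 14\right) \left(1 + 13\right) \left(-2 - 3 \left(34 - 27\right)\right) = 22728 + 3 \cdot 5 \left(\left(-14\right) 14\right) \left(-2 - 3 \left(34 - 27\right)\right) = 22728 + 3 \cdot 5 \left(-196\right) \left(-2 - 21\right) = 22728 + 3 \left(-980\right) \left(-2 - 21\right) = 22728 + 3 \left(-980\right) \left(-23\right) = 22728 + 67620 = 90348$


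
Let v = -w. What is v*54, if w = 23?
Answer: -1242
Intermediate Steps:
v = -23 (v = -1*23 = -23)
v*54 = -23*54 = -1242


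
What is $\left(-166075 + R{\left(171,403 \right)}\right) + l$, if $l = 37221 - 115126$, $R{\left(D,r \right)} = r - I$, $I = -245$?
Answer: $-243332$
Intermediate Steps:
$R{\left(D,r \right)} = 245 + r$ ($R{\left(D,r \right)} = r - -245 = r + 245 = 245 + r$)
$l = -77905$
$\left(-166075 + R{\left(171,403 \right)}\right) + l = \left(-166075 + \left(245 + 403\right)\right) - 77905 = \left(-166075 + 648\right) - 77905 = -165427 - 77905 = -243332$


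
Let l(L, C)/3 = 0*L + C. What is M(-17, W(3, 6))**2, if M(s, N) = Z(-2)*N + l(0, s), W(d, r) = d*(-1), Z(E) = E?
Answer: 2025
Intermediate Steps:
l(L, C) = 3*C (l(L, C) = 3*(0*L + C) = 3*(0 + C) = 3*C)
W(d, r) = -d
M(s, N) = -2*N + 3*s
M(-17, W(3, 6))**2 = (-(-2)*3 + 3*(-17))**2 = (-2*(-3) - 51)**2 = (6 - 51)**2 = (-45)**2 = 2025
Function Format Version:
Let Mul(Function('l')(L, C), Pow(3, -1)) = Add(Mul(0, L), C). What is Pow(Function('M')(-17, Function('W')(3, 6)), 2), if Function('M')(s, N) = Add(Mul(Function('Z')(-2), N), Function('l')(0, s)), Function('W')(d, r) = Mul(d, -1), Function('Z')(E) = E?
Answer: 2025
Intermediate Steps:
Function('l')(L, C) = Mul(3, C) (Function('l')(L, C) = Mul(3, Add(Mul(0, L), C)) = Mul(3, Add(0, C)) = Mul(3, C))
Function('W')(d, r) = Mul(-1, d)
Function('M')(s, N) = Add(Mul(-2, N), Mul(3, s))
Pow(Function('M')(-17, Function('W')(3, 6)), 2) = Pow(Add(Mul(-2, Mul(-1, 3)), Mul(3, -17)), 2) = Pow(Add(Mul(-2, -3), -51), 2) = Pow(Add(6, -51), 2) = Pow(-45, 2) = 2025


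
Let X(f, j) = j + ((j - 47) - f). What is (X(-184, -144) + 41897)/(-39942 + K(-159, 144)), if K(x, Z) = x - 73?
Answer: -20873/20087 ≈ -1.0391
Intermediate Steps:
K(x, Z) = -73 + x
X(f, j) = -47 - f + 2*j (X(f, j) = j + ((-47 + j) - f) = j + (-47 + j - f) = -47 - f + 2*j)
(X(-184, -144) + 41897)/(-39942 + K(-159, 144)) = ((-47 - 1*(-184) + 2*(-144)) + 41897)/(-39942 + (-73 - 159)) = ((-47 + 184 - 288) + 41897)/(-39942 - 232) = (-151 + 41897)/(-40174) = 41746*(-1/40174) = -20873/20087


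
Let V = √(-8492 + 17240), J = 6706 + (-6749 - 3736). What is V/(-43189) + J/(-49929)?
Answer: 3779/49929 - 54*√3/43189 ≈ 0.073522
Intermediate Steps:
J = -3779 (J = 6706 - 10485 = -3779)
V = 54*√3 (V = √8748 = 54*√3 ≈ 93.531)
V/(-43189) + J/(-49929) = (54*√3)/(-43189) - 3779/(-49929) = (54*√3)*(-1/43189) - 3779*(-1/49929) = -54*√3/43189 + 3779/49929 = 3779/49929 - 54*√3/43189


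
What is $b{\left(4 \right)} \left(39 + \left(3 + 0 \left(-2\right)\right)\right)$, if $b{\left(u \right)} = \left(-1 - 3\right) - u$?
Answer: $-336$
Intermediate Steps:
$b{\left(u \right)} = -4 - u$
$b{\left(4 \right)} \left(39 + \left(3 + 0 \left(-2\right)\right)\right) = \left(-4 - 4\right) \left(39 + \left(3 + 0 \left(-2\right)\right)\right) = \left(-4 - 4\right) \left(39 + \left(3 + 0\right)\right) = - 8 \left(39 + 3\right) = \left(-8\right) 42 = -336$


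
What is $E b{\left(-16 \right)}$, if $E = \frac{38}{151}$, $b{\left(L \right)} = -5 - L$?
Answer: $\frac{418}{151} \approx 2.7682$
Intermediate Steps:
$E = \frac{38}{151}$ ($E = 38 \cdot \frac{1}{151} = \frac{38}{151} \approx 0.25166$)
$E b{\left(-16 \right)} = \frac{38 \left(-5 - -16\right)}{151} = \frac{38 \left(-5 + 16\right)}{151} = \frac{38}{151} \cdot 11 = \frac{418}{151}$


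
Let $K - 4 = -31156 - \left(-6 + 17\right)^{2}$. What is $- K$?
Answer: $31273$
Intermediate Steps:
$K = -31273$ ($K = 4 - \left(31156 + \left(-6 + 17\right)^{2}\right) = 4 - 31277 = -31273$)
$- K = \left(-1\right) \left(-31273\right) = 31273$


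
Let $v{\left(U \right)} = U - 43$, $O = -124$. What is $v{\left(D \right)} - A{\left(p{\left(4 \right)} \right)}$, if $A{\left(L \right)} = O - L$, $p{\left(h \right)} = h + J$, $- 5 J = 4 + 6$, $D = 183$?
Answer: $266$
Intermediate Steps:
$J = -2$ ($J = - \frac{4 + 6}{5} = \left(- \frac{1}{5}\right) 10 = -2$)
$v{\left(U \right)} = -43 + U$ ($v{\left(U \right)} = U - 43 = -43 + U$)
$p{\left(h \right)} = -2 + h$ ($p{\left(h \right)} = h - 2 = -2 + h$)
$A{\left(L \right)} = -124 - L$
$v{\left(D \right)} - A{\left(p{\left(4 \right)} \right)} = \left(-43 + 183\right) - \left(-124 - \left(-2 + 4\right)\right) = 140 - \left(-124 - 2\right) = 140 - -126 = 140 + 126 = 266$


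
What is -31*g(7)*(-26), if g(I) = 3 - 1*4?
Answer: -806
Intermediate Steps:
g(I) = -1 (g(I) = 3 - 4 = -1)
-31*g(7)*(-26) = -31*(-1)*(-26) = 31*(-26) = -806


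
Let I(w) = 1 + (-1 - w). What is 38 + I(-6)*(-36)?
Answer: -178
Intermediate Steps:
I(w) = -w
38 + I(-6)*(-36) = 38 - 1*(-6)*(-36) = 38 + 6*(-36) = 38 - 216 = -178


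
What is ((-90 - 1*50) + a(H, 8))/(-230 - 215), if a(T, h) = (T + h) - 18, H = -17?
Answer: 167/445 ≈ 0.37528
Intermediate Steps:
a(T, h) = -18 + T + h
((-90 - 1*50) + a(H, 8))/(-230 - 215) = ((-90 - 1*50) + (-18 - 17 + 8))/(-230 - 215) = ((-90 - 50) - 27)/(-445) = (-140 - 27)*(-1/445) = -167*(-1/445) = 167/445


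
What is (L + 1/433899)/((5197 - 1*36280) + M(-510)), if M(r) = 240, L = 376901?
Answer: -163536967000/13382746857 ≈ -12.220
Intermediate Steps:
(L + 1/433899)/((5197 - 1*36280) + M(-510)) = (376901 + 1/433899)/((5197 - 1*36280) + 240) = (376901 + 1/433899)/((5197 - 36280) + 240) = 163536967000/(433899*(-31083 + 240)) = (163536967000/433899)/(-30843) = (163536967000/433899)*(-1/30843) = -163536967000/13382746857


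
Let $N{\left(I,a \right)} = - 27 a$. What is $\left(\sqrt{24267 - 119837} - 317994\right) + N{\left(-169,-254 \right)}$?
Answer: $-311136 + i \sqrt{95570} \approx -3.1114 \cdot 10^{5} + 309.14 i$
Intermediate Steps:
$\left(\sqrt{24267 - 119837} - 317994\right) + N{\left(-169,-254 \right)} = \left(\sqrt{24267 - 119837} - 317994\right) - -6858 = \left(\sqrt{-95570} - 317994\right) + 6858 = \left(i \sqrt{95570} - 317994\right) + 6858 = \left(-317994 + i \sqrt{95570}\right) + 6858 = -311136 + i \sqrt{95570}$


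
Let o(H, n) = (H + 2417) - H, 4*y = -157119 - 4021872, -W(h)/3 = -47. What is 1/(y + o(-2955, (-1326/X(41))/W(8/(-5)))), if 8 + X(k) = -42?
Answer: -4/4169323 ≈ -9.5939e-7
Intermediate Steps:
W(h) = 141 (W(h) = -3*(-47) = 141)
X(k) = -50 (X(k) = -8 - 42 = -50)
y = -4178991/4 (y = (-157119 - 4021872)/4 = (¼)*(-4178991) = -4178991/4 ≈ -1.0447e+6)
o(H, n) = 2417 (o(H, n) = (2417 + H) - H = 2417)
1/(y + o(-2955, (-1326/X(41))/W(8/(-5)))) = 1/(-4178991/4 + 2417) = 1/(-4169323/4) = -4/4169323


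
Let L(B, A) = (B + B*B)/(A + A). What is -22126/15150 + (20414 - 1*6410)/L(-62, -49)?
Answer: -5218854833/14324325 ≈ -364.33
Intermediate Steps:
L(B, A) = (B + B**2)/(2*A) (L(B, A) = (B + B**2)/((2*A)) = (B + B**2)*(1/(2*A)) = (B + B**2)/(2*A))
-22126/15150 + (20414 - 1*6410)/L(-62, -49) = -22126/15150 + (20414 - 1*6410)/(((1/2)*(-62)*(1 - 62)/(-49))) = -22126*1/15150 + (20414 - 6410)/(((1/2)*(-62)*(-1/49)*(-61))) = -11063/7575 + 14004/(-1891/49) = -11063/7575 + 14004*(-49/1891) = -11063/7575 - 686196/1891 = -5218854833/14324325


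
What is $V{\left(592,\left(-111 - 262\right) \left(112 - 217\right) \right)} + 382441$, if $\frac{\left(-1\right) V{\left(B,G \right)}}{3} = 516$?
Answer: $380893$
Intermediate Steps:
$V{\left(B,G \right)} = -1548$ ($V{\left(B,G \right)} = \left(-3\right) 516 = -1548$)
$V{\left(592,\left(-111 - 262\right) \left(112 - 217\right) \right)} + 382441 = -1548 + 382441 = 380893$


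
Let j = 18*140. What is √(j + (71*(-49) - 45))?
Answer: 2*I*√251 ≈ 31.686*I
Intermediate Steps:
j = 2520
√(j + (71*(-49) - 45)) = √(2520 + (71*(-49) - 45)) = √(2520 + (-3479 - 45)) = √(2520 - 3524) = √(-1004) = 2*I*√251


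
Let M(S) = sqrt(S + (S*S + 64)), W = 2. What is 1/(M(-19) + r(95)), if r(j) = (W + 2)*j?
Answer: 190/71997 - sqrt(406)/143994 ≈ 0.0024991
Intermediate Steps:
r(j) = 4*j (r(j) = (2 + 2)*j = 4*j)
M(S) = sqrt(64 + S + S**2) (M(S) = sqrt(S + (S**2 + 64)) = sqrt(S + (64 + S**2)) = sqrt(64 + S + S**2))
1/(M(-19) + r(95)) = 1/(sqrt(64 - 19 + (-19)**2) + 4*95) = 1/(sqrt(64 - 19 + 361) + 380) = 1/(sqrt(406) + 380) = 1/(380 + sqrt(406))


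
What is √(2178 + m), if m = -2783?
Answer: 11*I*√5 ≈ 24.597*I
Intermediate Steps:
√(2178 + m) = √(2178 - 2783) = √(-605) = 11*I*√5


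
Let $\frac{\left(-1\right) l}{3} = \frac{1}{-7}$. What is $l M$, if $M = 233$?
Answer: $\frac{699}{7} \approx 99.857$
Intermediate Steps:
$l = \frac{3}{7}$ ($l = - \frac{3}{-7} = \left(-3\right) \left(- \frac{1}{7}\right) = \frac{3}{7} \approx 0.42857$)
$l M = \frac{3}{7} \cdot 233 = \frac{699}{7}$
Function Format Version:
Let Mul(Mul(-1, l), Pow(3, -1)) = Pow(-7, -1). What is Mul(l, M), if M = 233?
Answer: Rational(699, 7) ≈ 99.857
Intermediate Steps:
l = Rational(3, 7) (l = Mul(-3, Pow(-7, -1)) = Mul(-3, Rational(-1, 7)) = Rational(3, 7) ≈ 0.42857)
Mul(l, M) = Mul(Rational(3, 7), 233) = Rational(699, 7)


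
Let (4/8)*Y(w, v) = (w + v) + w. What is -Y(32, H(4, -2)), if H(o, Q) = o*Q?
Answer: -112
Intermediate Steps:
H(o, Q) = Q*o
Y(w, v) = 2*v + 4*w (Y(w, v) = 2*((w + v) + w) = 2*((v + w) + w) = 2*(v + 2*w) = 2*v + 4*w)
-Y(32, H(4, -2)) = -(2*(-2*4) + 4*32) = -(2*(-8) + 128) = -(-16 + 128) = -1*112 = -112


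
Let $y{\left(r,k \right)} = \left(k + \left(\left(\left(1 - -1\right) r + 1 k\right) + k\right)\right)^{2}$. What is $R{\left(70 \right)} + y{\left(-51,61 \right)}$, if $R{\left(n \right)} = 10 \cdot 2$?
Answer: $6581$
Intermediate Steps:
$R{\left(n \right)} = 20$
$y{\left(r,k \right)} = \left(2 r + 3 k\right)^{2}$ ($y{\left(r,k \right)} = \left(k + \left(\left(\left(1 + 1\right) r + k\right) + k\right)\right)^{2} = \left(k + \left(\left(2 r + k\right) + k\right)\right)^{2} = \left(k + \left(\left(k + 2 r\right) + k\right)\right)^{2} = \left(k + \left(2 k + 2 r\right)\right)^{2} = \left(2 r + 3 k\right)^{2}$)
$R{\left(70 \right)} + y{\left(-51,61 \right)} = 20 + \left(2 \left(-51\right) + 3 \cdot 61\right)^{2} = 20 + \left(-102 + 183\right)^{2} = 20 + 81^{2} = 20 + 6561 = 6581$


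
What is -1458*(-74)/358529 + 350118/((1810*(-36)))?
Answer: -6583178539/1297874980 ≈ -5.0723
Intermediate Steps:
-1458*(-74)/358529 + 350118/((1810*(-36))) = 107892*(1/358529) + 350118/(-65160) = 107892/358529 + 350118*(-1/65160) = 107892/358529 - 19451/3620 = -6583178539/1297874980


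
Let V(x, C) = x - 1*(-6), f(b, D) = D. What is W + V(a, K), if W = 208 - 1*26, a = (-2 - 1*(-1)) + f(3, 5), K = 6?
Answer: 192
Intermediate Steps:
a = 4 (a = (-2 - 1*(-1)) + 5 = (-2 + 1) + 5 = -1 + 5 = 4)
V(x, C) = 6 + x (V(x, C) = x + 6 = 6 + x)
W = 182 (W = 208 - 26 = 182)
W + V(a, K) = 182 + (6 + 4) = 182 + 10 = 192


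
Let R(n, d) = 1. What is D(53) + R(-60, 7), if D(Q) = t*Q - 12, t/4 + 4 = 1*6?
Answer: 413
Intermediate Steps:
t = 8 (t = -16 + 4*(1*6) = -16 + 4*6 = -16 + 24 = 8)
D(Q) = -12 + 8*Q (D(Q) = 8*Q - 12 = -12 + 8*Q)
D(53) + R(-60, 7) = (-12 + 8*53) + 1 = (-12 + 424) + 1 = 412 + 1 = 413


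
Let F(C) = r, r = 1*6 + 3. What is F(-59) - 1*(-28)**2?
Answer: -775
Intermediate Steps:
r = 9 (r = 6 + 3 = 9)
F(C) = 9
F(-59) - 1*(-28)**2 = 9 - 1*(-28)**2 = 9 - 1*784 = 9 - 784 = -775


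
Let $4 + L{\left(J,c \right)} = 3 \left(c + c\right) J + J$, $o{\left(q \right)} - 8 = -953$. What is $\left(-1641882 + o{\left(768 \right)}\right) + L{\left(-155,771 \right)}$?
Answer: $-2360016$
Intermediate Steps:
$o{\left(q \right)} = -945$ ($o{\left(q \right)} = 8 - 953 = -945$)
$L{\left(J,c \right)} = -4 + J + 6 J c$ ($L{\left(J,c \right)} = -4 + \left(3 \left(c + c\right) J + J\right) = -4 + \left(3 \cdot 2 c J + J\right) = -4 + \left(6 c J + J\right) = -4 + \left(6 J c + J\right) = -4 + \left(J + 6 J c\right) = -4 + J + 6 J c$)
$\left(-1641882 + o{\left(768 \right)}\right) + L{\left(-155,771 \right)} = \left(-1641882 - 945\right) - \left(159 + 717030\right) = -1642827 - 717189 = -2360016$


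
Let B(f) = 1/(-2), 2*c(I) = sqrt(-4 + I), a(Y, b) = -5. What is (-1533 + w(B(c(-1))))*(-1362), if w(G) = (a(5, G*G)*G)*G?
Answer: 4179297/2 ≈ 2.0896e+6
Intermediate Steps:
c(I) = sqrt(-4 + I)/2
B(f) = -1/2 (B(f) = 1*(-1/2) = -1/2)
w(G) = -5*G**2 (w(G) = (-5*G)*G = -5*G**2)
(-1533 + w(B(c(-1))))*(-1362) = (-1533 - 5*(-1/2)**2)*(-1362) = (-1533 - 5*1/4)*(-1362) = (-1533 - 5/4)*(-1362) = -6137/4*(-1362) = 4179297/2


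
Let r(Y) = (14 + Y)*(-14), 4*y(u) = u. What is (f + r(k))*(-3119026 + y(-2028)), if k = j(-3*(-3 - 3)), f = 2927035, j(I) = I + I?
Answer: -9128798601555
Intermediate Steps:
j(I) = 2*I
k = 36 (k = 2*(-3*(-3 - 3)) = 2*(-3*(-6)) = 2*18 = 36)
y(u) = u/4
r(Y) = -196 - 14*Y
(f + r(k))*(-3119026 + y(-2028)) = (2927035 + (-196 - 14*36))*(-3119026 + (¼)*(-2028)) = (2927035 + (-196 - 504))*(-3119026 - 507) = (2927035 - 700)*(-3119533) = 2926335*(-3119533) = -9128798601555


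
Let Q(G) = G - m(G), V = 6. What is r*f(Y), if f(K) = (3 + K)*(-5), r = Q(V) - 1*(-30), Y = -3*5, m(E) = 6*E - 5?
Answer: 300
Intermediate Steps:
m(E) = -5 + 6*E
Y = -15
Q(G) = 5 - 5*G (Q(G) = G - (-5 + 6*G) = G + (5 - 6*G) = 5 - 5*G)
r = 5 (r = (5 - 5*6) - 1*(-30) = (5 - 30) + 30 = -25 + 30 = 5)
f(K) = -15 - 5*K
r*f(Y) = 5*(-15 - 5*(-15)) = 5*(-15 + 75) = 5*60 = 300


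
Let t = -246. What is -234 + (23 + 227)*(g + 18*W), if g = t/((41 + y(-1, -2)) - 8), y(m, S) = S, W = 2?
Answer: 210246/31 ≈ 6782.1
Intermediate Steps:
g = -246/31 (g = -246/((41 - 2) - 8) = -246/(39 - 8) = -246/31 ≈ -7.9355)
-234 + (23 + 227)*(g + 18*W) = -234 + (23 + 227)*(-246/31 + 18*2) = -234 + 250*(-246/31 + 36) = -234 + 250*(870/31) = -234 + 217500/31 = 210246/31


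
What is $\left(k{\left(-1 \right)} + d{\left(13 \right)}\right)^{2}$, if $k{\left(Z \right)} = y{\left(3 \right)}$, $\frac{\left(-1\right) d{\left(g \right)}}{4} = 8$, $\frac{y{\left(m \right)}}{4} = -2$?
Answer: $1600$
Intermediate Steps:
$y{\left(m \right)} = -8$ ($y{\left(m \right)} = 4 \left(-2\right) = -8$)
$d{\left(g \right)} = -32$ ($d{\left(g \right)} = \left(-4\right) 8 = -32$)
$k{\left(Z \right)} = -8$
$\left(k{\left(-1 \right)} + d{\left(13 \right)}\right)^{2} = \left(-8 - 32\right)^{2} = \left(-40\right)^{2} = 1600$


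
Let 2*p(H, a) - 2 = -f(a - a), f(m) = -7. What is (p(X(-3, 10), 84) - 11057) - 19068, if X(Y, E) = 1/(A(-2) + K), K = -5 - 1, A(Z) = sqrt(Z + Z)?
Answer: -60241/2 ≈ -30121.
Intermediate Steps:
A(Z) = sqrt(2)*sqrt(Z) (A(Z) = sqrt(2*Z) = sqrt(2)*sqrt(Z))
K = -6
X(Y, E) = (-6 - 2*I)/40 (X(Y, E) = 1/(sqrt(2)*sqrt(-2) - 6) = 1/(sqrt(2)*(I*sqrt(2)) - 6) = 1/(2*I - 6) = 1/(-6 + 2*I) = (-6 - 2*I)/40)
p(H, a) = 9/2 (p(H, a) = 1 + (-1*(-7))/2 = 1 + (1/2)*7 = 1 + 7/2 = 9/2)
(p(X(-3, 10), 84) - 11057) - 19068 = (9/2 - 11057) - 19068 = -22105/2 - 19068 = -60241/2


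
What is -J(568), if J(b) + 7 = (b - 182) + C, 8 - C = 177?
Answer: -210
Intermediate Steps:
C = -169 (C = 8 - 1*177 = 8 - 177 = -169)
J(b) = -358 + b (J(b) = -7 + ((b - 182) - 169) = -7 + ((-182 + b) - 169) = -7 + (-351 + b) = -358 + b)
-J(568) = -(-358 + 568) = -1*210 = -210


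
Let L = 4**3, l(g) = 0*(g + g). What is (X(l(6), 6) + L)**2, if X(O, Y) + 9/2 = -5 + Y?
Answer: 14641/4 ≈ 3660.3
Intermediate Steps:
l(g) = 0 (l(g) = 0*(2*g) = 0)
X(O, Y) = -19/2 + Y (X(O, Y) = -9/2 + (-5 + Y) = -19/2 + Y)
L = 64
(X(l(6), 6) + L)**2 = ((-19/2 + 6) + 64)**2 = (-7/2 + 64)**2 = (121/2)**2 = 14641/4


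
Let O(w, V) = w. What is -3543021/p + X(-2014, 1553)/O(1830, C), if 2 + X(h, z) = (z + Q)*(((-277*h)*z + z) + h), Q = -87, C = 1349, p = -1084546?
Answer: 688751271393463583/992359590 ≈ 6.9405e+8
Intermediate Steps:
X(h, z) = -2 + (-87 + z)*(h + z - 277*h*z) (X(h, z) = -2 + (z - 87)*(((-277*h)*z + z) + h) = -2 + (-87 + z)*((-277*h*z + z) + h) = -2 + (-87 + z)*((z - 277*h*z) + h) = -2 + (-87 + z)*(h + z - 277*h*z))
-3543021/p + X(-2014, 1553)/O(1830, C) = -3543021/(-1084546) + (-2 + 1553² - 87*(-2014) - 87*1553 - 277*(-2014)*1553² + 24100*(-2014)*1553)/1830 = -3543021*(-1/1084546) + (-2 + 2411809 + 175218 - 135111 - 277*(-2014)*2411809 - 75378582200)*(1/1830) = 3543021/1084546 + (-2 + 2411809 + 175218 - 135111 + 1345495181302 - 75378582200)*(1/1830) = 3543021/1084546 + 1270119051016*(1/1830) = 3543021/1084546 + 635059525508/915 = 688751271393463583/992359590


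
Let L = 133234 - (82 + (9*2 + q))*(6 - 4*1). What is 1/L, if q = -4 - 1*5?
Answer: 1/133052 ≈ 7.5159e-6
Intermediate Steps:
q = -9 (q = -4 - 5 = -9)
L = 133052 (L = 133234 - (82 + (9*2 - 9))*(6 - 4*1) = 133234 - (82 + (18 - 9))*(6 - 4) = 133234 - (82 + 9)*2 = 133234 - 91*2 = 133234 - 1*182 = 133234 - 182 = 133052)
1/L = 1/133052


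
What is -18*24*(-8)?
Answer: 3456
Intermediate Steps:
-18*24*(-8) = -432*(-8) = 3456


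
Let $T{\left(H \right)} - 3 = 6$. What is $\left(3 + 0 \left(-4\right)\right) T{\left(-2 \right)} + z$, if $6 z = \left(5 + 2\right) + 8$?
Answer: $\frac{59}{2} \approx 29.5$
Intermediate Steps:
$T{\left(H \right)} = 9$ ($T{\left(H \right)} = 3 + 6 = 9$)
$z = \frac{5}{2}$ ($z = \frac{\left(5 + 2\right) + 8}{6} = \frac{7 + 8}{6} = \frac{1}{6} \cdot 15 = \frac{5}{2} \approx 2.5$)
$\left(3 + 0 \left(-4\right)\right) T{\left(-2 \right)} + z = \left(3 + 0 \left(-4\right)\right) 9 + \frac{5}{2} = \left(3 + 0\right) 9 + \frac{5}{2} = 3 \cdot 9 + \frac{5}{2} = 27 + \frac{5}{2} = \frac{59}{2}$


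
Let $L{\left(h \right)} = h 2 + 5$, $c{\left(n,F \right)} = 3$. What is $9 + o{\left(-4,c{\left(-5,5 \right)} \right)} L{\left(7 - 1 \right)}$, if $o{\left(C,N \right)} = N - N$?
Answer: $9$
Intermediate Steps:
$o{\left(C,N \right)} = 0$
$L{\left(h \right)} = 5 + 2 h$ ($L{\left(h \right)} = 2 h + 5 = 5 + 2 h$)
$9 + o{\left(-4,c{\left(-5,5 \right)} \right)} L{\left(7 - 1 \right)} = 9 + 0 \left(5 + 2 \left(7 - 1\right)\right) = 9 + 0 \left(5 + 2 \cdot 6\right) = 9 + 0 \left(5 + 12\right) = 9 + 0 \cdot 17 = 9 + 0 = 9$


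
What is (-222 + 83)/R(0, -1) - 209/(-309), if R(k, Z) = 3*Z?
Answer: 4842/103 ≈ 47.010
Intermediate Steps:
(-222 + 83)/R(0, -1) - 209/(-309) = (-222 + 83)/((3*(-1))) - 209/(-309) = -139/(-3) - 209*(-1/309) = -139*(-1/3) + 209/309 = 139/3 + 209/309 = 4842/103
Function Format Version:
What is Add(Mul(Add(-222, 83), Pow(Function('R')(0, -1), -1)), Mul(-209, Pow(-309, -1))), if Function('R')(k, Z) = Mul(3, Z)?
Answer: Rational(4842, 103) ≈ 47.010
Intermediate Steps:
Add(Mul(Add(-222, 83), Pow(Function('R')(0, -1), -1)), Mul(-209, Pow(-309, -1))) = Add(Mul(Add(-222, 83), Pow(Mul(3, -1), -1)), Mul(-209, Pow(-309, -1))) = Add(Mul(-139, Pow(-3, -1)), Mul(-209, Rational(-1, 309))) = Add(Mul(-139, Rational(-1, 3)), Rational(209, 309)) = Add(Rational(139, 3), Rational(209, 309)) = Rational(4842, 103)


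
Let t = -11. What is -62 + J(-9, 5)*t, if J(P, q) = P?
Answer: 37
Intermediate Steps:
-62 + J(-9, 5)*t = -62 - 9*(-11) = -62 + 99 = 37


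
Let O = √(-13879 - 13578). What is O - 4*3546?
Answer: -14184 + I*√27457 ≈ -14184.0 + 165.7*I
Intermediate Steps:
O = I*√27457 (O = √(-27457) = I*√27457 ≈ 165.7*I)
O - 4*3546 = I*√27457 - 4*3546 = I*√27457 - 1*14184 = I*√27457 - 14184 = -14184 + I*√27457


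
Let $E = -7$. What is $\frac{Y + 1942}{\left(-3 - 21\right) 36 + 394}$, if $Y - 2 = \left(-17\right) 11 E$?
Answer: $- \frac{3253}{470} \approx -6.9213$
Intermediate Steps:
$Y = 1311$ ($Y = 2 + \left(-17\right) 11 \left(-7\right) = 2 - -1309 = 2 + 1309 = 1311$)
$\frac{Y + 1942}{\left(-3 - 21\right) 36 + 394} = \frac{1311 + 1942}{\left(-3 - 21\right) 36 + 394} = \frac{3253}{\left(-24\right) 36 + 394} = \frac{3253}{-864 + 394} = \frac{3253}{-470} = 3253 \left(- \frac{1}{470}\right) = - \frac{3253}{470}$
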